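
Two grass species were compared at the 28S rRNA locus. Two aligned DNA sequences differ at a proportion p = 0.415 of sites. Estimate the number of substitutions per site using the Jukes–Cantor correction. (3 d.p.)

0.604

d = −(3/4) ln(1 − 4p/3) = −0.75 ln(1 − 0.553333) = −0.75 ln(0.446667)
  = −0.75 × (-0.805942) = 0.604457 substitutions/site.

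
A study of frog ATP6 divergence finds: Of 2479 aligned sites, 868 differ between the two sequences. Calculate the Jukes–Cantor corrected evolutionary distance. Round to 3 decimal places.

p = 868/2479 ≈ 0.350141.
d = −(3/4) ln(1 − 4p/3) = −0.75 ln(1 − 0.466855) = −0.75 ln(0.533145)
  = −0.75 × (-0.628962) = 0.471722 substitutions/site.

0.472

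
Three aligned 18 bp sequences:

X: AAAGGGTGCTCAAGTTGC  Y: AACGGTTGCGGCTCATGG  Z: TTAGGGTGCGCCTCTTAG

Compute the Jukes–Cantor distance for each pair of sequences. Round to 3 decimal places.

d(X,Y) = 0.824, d(X,Z) = 0.673, d(Y,Z) = 0.548

X–Y: 9/18 sites differ → p = 0.5, d = −0.75 ln(1 − 0.666667) = 0.823960 ≈ 0.824.
X–Z: 8/18 sites differ → p ≈ 0.444444, d = −0.75 ln(1 − 0.592592) = 0.673455 ≈ 0.673.
Y–Z: 7/18 sites differ → p ≈ 0.388889, d = −0.75 ln(1 − 0.518519) = 0.548166 ≈ 0.548.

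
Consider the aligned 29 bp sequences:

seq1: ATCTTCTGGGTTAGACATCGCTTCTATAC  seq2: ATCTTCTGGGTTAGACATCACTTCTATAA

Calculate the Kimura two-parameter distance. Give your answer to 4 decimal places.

0.0725

Of 29 sites, 1 differences are transitions and 1 are transversions, so P = 1/29 ≈ 0.034483 and Q = 1/29 ≈ 0.034483.
Under the Kimura two-parameter model, d = −½ ln(1 − 2P − Q) − ¼ ln(1 − 2Q).
1 − 2P − Q = 0.896551, giving −½ ln(0.896551) = 0.054600.
1 − 2Q = 0.931034, giving −¼ ln(0.931034) = 0.017865.
d = 0.054600 + 0.017865 = 0.072465.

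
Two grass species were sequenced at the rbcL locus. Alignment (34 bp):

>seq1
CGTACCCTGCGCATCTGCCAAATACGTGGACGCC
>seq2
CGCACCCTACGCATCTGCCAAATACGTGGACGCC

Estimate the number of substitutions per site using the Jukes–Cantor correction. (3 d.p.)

The sequences differ at 2 of 34 sites (3, 9), so p = 2/34 ≈ 0.058824.
d = −(3/4) ln(1 − 4p/3) = −0.75 ln(1 − 0.078432) = −0.75 ln(0.921568)
  = −0.75 × (-0.081679) = 0.061259 substitutions/site.

0.061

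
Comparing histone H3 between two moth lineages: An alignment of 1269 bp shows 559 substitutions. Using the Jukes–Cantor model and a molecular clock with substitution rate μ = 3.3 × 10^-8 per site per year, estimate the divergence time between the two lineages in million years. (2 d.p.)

10.06

p = 559/1269 ≈ 0.440504.
d = −(3/4) ln(1 − 4p/3) = −0.75 ln(1 − 0.587339) = −0.75 ln(0.412661)
  = −0.75 × (-0.885129) = 0.663847 substitutions/site.
Under a molecular clock d = 2μt, so t = d/(2μ) = 0.663847 / (2 × 3.3 × 10^-8) = 10.06 million years.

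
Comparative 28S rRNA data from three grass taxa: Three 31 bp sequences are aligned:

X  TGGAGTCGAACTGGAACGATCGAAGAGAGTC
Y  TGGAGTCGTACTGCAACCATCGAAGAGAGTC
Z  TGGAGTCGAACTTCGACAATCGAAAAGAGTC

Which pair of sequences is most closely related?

X–Y: 3/31 differ, p = 0.097, d = 0.104.
X–Z: 5/31 differ, p = 0.161, d = 0.182.
Y–Z: 5/31 differ, p = 0.161, d = 0.182.
The smallest distance is between X and Y.

X and Y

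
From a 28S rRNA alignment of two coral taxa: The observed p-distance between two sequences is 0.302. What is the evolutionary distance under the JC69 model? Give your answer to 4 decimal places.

0.3865

d = −(3/4) ln(1 − 4p/3) = −0.75 ln(1 − 0.402667) = −0.75 ln(0.597333)
  = −0.75 × (-0.515281) = 0.386461 substitutions/site.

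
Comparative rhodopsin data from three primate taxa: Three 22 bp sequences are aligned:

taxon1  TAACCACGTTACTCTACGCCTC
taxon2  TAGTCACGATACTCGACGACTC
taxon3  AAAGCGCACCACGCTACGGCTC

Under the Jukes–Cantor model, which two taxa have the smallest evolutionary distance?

taxon1 and taxon2

taxon1–taxon2: 5/22 differ, p = 0.227, d = 0.271.
taxon1–taxon3: 8/22 differ, p = 0.364, d = 0.497.
taxon2–taxon3: 10/22 differ, p = 0.455, d = 0.699.
The smallest distance is between taxon1 and taxon2.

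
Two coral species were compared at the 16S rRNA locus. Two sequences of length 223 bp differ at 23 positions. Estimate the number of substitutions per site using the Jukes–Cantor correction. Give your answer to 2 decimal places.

p = 23/223 ≈ 0.103139.
d = −(3/4) ln(1 − 4p/3) = −0.75 ln(1 − 0.137519) = −0.75 ln(0.862481)
  = −0.75 × (-0.147942) = 0.110957 substitutions/site.

0.11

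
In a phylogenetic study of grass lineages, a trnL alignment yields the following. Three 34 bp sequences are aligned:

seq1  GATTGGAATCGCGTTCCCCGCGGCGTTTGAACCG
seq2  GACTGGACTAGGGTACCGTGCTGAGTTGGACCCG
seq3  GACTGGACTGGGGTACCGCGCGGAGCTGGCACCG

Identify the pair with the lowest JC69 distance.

seq1–seq2: 11/34 differ, p = 0.324, d = 0.423.
seq1–seq3: 10/34 differ, p = 0.294, d = 0.373.
seq2–seq3: 6/34 differ, p = 0.176, d = 0.201.
The smallest distance is between seq2 and seq3.

seq2 and seq3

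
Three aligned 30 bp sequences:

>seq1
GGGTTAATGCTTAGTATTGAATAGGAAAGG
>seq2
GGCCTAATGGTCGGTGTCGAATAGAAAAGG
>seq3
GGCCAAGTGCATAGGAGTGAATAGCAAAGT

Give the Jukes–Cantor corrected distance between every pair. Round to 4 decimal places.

seq1–seq2: 8/30 sites differ → p ≈ 0.266667, d = −0.75 ln(1 − 0.355556) = 0.329526 ≈ 0.3295.
seq1–seq3: 9/30 sites differ → p = 0.3, d = −0.75 ln(1 − 0.4) = 0.383119 ≈ 0.3831.
seq2–seq3: 12/30 sites differ → p = 0.4, d = −0.75 ln(1 − 0.533333) = 0.571605 ≈ 0.5716.

d(seq1,seq2) = 0.3295, d(seq1,seq3) = 0.3831, d(seq2,seq3) = 0.5716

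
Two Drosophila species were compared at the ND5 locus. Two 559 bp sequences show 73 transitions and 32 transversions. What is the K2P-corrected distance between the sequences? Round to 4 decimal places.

0.2221

P = 73/559 ≈ 0.13059 and Q = 32/559 ≈ 0.057245.
Under the Kimura two-parameter model, d = −½ ln(1 − 2P − Q) − ¼ ln(1 − 2Q).
1 − 2P − Q = 0.681575, giving −½ ln(0.681575) = 0.191674.
1 − 2Q = 0.88551, giving −¼ ln(0.88551) = 0.030398.
d = 0.191674 + 0.030398 = 0.222072.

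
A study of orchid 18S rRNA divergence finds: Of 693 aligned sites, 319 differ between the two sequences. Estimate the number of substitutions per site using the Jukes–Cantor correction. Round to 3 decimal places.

p = 319/693 ≈ 0.460317.
d = −(3/4) ln(1 − 4p/3) = −0.75 ln(1 − 0.613756) = −0.75 ln(0.386244)
  = −0.75 × (-0.951286) = 0.713465 substitutions/site.

0.713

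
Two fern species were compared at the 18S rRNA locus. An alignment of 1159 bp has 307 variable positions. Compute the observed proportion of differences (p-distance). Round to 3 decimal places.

0.265

p = 307/1159 = 0.264883… ≈ 0.265 (to 3 d.p.).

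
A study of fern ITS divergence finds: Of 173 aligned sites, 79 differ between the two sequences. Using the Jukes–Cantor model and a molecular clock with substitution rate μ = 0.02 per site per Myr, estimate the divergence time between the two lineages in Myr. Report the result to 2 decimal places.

17.60

p = 79/173 ≈ 0.456647.
d = −(3/4) ln(1 − 4p/3) = −0.75 ln(1 − 0.608863) = −0.75 ln(0.391137)
  = −0.75 × (-0.938697) = 0.704023 substitutions/site.
Under a molecular clock d = 2μt, so t = d/(2μ) = 0.704023 / (2 × 0.02) = 17.60 Myr.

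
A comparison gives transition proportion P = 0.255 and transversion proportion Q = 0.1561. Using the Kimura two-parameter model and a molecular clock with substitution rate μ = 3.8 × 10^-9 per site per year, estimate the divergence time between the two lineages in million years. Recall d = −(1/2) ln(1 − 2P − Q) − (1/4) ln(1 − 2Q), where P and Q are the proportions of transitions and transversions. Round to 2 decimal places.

84.48

Under the Kimura two-parameter model, d = −½ ln(1 − 2P − Q) − ¼ ln(1 − 2Q).
1 − 2P − Q = 0.3339, giving −½ ln(0.3339) = 0.548457.
1 − 2Q = 0.6878, giving −¼ ln(0.6878) = 0.093564.
d = 0.548457 + 0.093564 = 0.642021.
Under a molecular clock d = 2μt, so t = d/(2μ) = 0.642021 / (2 × 3.8 × 10^-9) = 84.48 million years.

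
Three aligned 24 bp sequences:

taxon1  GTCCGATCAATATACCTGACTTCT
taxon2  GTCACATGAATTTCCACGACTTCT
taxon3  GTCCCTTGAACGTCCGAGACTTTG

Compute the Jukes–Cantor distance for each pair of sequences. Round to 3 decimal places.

taxon1–taxon2: 7/24 sites differ → p ≈ 0.291667, d = −0.75 ln(1 − 0.388889) = 0.369358 ≈ 0.369.
taxon1–taxon3: 10/24 sites differ → p ≈ 0.416667, d = −0.75 ln(1 − 0.555556) = 0.608198 ≈ 0.608.
taxon2–taxon3: 8/24 sites differ → p ≈ 0.333333, d = −0.75 ln(1 − 0.444444) = 0.440839 ≈ 0.441.

d(taxon1,taxon2) = 0.369, d(taxon1,taxon3) = 0.608, d(taxon2,taxon3) = 0.441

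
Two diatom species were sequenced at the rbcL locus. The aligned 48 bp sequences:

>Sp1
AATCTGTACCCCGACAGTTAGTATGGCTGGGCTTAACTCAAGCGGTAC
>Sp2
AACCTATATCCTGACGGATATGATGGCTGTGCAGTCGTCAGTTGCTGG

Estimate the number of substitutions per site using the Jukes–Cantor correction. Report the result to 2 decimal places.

The sequences differ at 20 of 48 sites, so p = 20/48 ≈ 0.416667.
d = −(3/4) ln(1 − 4p/3) = −0.75 ln(1 − 0.555556) = −0.75 ln(0.444444)
  = −0.75 × (-0.810931) = 0.608198 substitutions/site.

0.61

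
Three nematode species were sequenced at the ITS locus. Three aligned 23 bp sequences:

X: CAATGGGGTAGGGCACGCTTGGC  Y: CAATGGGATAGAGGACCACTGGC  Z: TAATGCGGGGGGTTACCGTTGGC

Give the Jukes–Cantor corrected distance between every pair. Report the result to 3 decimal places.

X–Y: 6/23 sites differ → p ≈ 0.26087, d = −0.75 ln(1 − 0.347827) = 0.320584 ≈ 0.321.
X–Z: 8/23 sites differ → p ≈ 0.347826, d = −0.75 ln(1 − 0.463768) = 0.467391 ≈ 0.467.
Y–Z: 10/23 sites differ → p ≈ 0.434783, d = −0.75 ln(1 − 0.579711) = 0.650110 ≈ 0.650.

d(X,Y) = 0.321, d(X,Z) = 0.467, d(Y,Z) = 0.650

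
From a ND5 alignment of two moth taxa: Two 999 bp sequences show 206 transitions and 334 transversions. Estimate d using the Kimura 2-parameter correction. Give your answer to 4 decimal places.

0.9628

P = 206/999 ≈ 0.206206 and Q = 334/999 ≈ 0.334334.
Under the Kimura two-parameter model, d = −½ ln(1 − 2P − Q) − ¼ ln(1 − 2Q).
1 − 2P − Q = 0.253254, giving −½ ln(0.253254) = 0.686681.
1 − 2Q = 0.331332, giving −¼ ln(0.331332) = 0.276159.
d = 0.686681 + 0.276159 = 0.962840.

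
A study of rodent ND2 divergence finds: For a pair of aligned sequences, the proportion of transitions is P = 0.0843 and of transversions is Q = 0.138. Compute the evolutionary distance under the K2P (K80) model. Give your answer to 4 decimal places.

Under the Kimura two-parameter model, d = −½ ln(1 − 2P − Q) − ¼ ln(1 − 2Q).
1 − 2P − Q = 0.6934, giving −½ ln(0.6934) = 0.183074.
1 − 2Q = 0.724, giving −¼ ln(0.724) = 0.080741.
d = 0.183074 + 0.080741 = 0.263815.

0.2638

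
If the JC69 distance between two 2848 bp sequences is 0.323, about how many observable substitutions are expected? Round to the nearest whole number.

Invert JC69: p = (3/4)(1 − e^(−4d/3)) = 0.75 × (1 − e^(-0.430667)) = 0.75 × (1 − 0.650075) = 0.262444.
Expected differing sites = pL ≈ 0.262444 × 2848 = 747.440512 ≈ 747.

747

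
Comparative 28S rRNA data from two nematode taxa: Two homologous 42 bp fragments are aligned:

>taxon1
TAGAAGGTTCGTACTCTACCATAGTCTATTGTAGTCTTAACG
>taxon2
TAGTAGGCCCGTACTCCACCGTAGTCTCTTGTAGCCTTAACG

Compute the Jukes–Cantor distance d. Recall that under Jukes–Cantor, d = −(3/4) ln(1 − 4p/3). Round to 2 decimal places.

The sequences differ at 7 of 42 sites (4, 8, 9, 17, 21, 28, 35), so p = 7/42 ≈ 0.166667.
d = −(3/4) ln(1 − 4p/3) = −0.75 ln(1 − 0.222223) = −0.75 ln(0.777777)
  = −0.75 × (-0.251315) = 0.188486 substitutions/site.

0.19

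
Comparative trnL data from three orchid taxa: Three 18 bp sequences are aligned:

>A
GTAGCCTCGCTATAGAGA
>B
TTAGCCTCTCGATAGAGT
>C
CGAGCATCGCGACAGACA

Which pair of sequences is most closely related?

A–B: 4/18 differ, p = 0.222, d = 0.264.
A–C: 6/18 differ, p = 0.333, d = 0.441.
B–C: 7/18 differ, p = 0.389, d = 0.548.
The smallest distance is between A and B.

A and B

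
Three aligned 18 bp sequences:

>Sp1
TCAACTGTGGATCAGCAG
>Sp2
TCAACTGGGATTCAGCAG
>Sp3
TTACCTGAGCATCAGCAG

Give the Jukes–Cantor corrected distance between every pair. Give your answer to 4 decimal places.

Sp1–Sp2: 3/18 sites differ → p ≈ 0.166667, d = −0.75 ln(1 − 0.222223) = 0.188487 ≈ 0.1885.
Sp1–Sp3: 4/18 sites differ → p ≈ 0.222222, d = −0.75 ln(1 − 0.296296) = 0.263548 ≈ 0.2635.
Sp2–Sp3: 5/18 sites differ → p ≈ 0.277778, d = −0.75 ln(1 − 0.370371) = 0.346968 ≈ 0.3470.

d(Sp1,Sp2) = 0.1885, d(Sp1,Sp3) = 0.2635, d(Sp2,Sp3) = 0.3470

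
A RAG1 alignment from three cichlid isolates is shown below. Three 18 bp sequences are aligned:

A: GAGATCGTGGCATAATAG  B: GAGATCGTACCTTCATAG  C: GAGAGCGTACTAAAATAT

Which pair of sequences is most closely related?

A–B: 4/18 differ, p = 0.222, d = 0.264.
A–C: 6/18 differ, p = 0.333, d = 0.441.
B–C: 6/18 differ, p = 0.333, d = 0.441.
The smallest distance is between A and B.

A and B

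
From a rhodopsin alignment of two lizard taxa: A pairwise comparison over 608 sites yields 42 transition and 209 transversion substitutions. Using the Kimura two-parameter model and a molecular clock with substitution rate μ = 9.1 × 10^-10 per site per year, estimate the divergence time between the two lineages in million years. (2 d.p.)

340.43

P = 42/608 ≈ 0.069079 and Q = 209/608 = 0.34375.
Under the Kimura two-parameter model, d = −½ ln(1 − 2P − Q) − ¼ ln(1 − 2Q).
1 − 2P − Q = 0.518092, giving −½ ln(0.518092) = 0.328801.
1 − 2Q = 0.3125, giving −¼ ln(0.3125) = 0.290788.
d = 0.328801 + 0.290788 = 0.619589.
Under a molecular clock d = 2μt, so t = d/(2μ) = 0.619589 / (2 × 9.1 × 10^-10) = 340.43 million years.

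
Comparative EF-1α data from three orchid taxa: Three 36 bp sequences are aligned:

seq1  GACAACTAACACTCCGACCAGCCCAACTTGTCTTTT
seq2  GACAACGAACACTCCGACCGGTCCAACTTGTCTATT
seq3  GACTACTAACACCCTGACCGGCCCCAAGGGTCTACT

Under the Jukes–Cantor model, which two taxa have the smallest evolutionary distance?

seq1–seq2: 4/36 differ, p = 0.111, d = 0.120.
seq1–seq3: 10/36 differ, p = 0.278, d = 0.347.
seq2–seq3: 10/36 differ, p = 0.278, d = 0.347.
The smallest distance is between seq1 and seq2.

seq1 and seq2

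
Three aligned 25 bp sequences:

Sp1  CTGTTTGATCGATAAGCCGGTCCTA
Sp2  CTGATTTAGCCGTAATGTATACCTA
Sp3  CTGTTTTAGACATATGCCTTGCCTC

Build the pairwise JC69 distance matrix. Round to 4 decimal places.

Sp1–Sp2: 11/25 sites differ → p = 0.44, d = −0.75 ln(1 − 0.586667) = 0.662626 ≈ 0.6626.
Sp1–Sp3: 9/25 sites differ → p = 0.36, d = −0.75 ln(1 − 0.48) = 0.490445 ≈ 0.4904.
Sp2–Sp3: 10/25 sites differ → p = 0.4, d = −0.75 ln(1 − 0.533333) = 0.571605 ≈ 0.5716.

d(Sp1,Sp2) = 0.6626, d(Sp1,Sp3) = 0.4904, d(Sp2,Sp3) = 0.5716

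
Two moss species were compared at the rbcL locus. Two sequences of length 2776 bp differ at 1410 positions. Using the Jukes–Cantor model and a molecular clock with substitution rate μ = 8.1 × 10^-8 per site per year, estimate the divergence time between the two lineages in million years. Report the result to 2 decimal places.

5.24

p = 1410/2776 ≈ 0.507925.
d = −(3/4) ln(1 − 4p/3) = −0.75 ln(1 − 0.677233) = −0.75 ln(0.322767)
  = −0.75 × (-1.130825) = 0.848119 substitutions/site.
Under a molecular clock d = 2μt, so t = d/(2μ) = 0.848119 / (2 × 8.1 × 10^-8) = 5.24 million years.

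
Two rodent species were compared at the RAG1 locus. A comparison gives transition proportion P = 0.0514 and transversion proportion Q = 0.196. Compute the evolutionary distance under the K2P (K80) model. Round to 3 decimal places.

0.302

Under the Kimura two-parameter model, d = −½ ln(1 − 2P − Q) − ¼ ln(1 − 2Q).
1 − 2P − Q = 0.7012, giving −½ ln(0.7012) = 0.177481.
1 − 2Q = 0.608, giving −¼ ln(0.608) = 0.124395.
d = 0.177481 + 0.124395 = 0.301876.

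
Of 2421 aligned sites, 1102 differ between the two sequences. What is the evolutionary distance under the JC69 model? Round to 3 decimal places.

p = 1102/2421 ≈ 0.455184.
d = −(3/4) ln(1 − 4p/3) = −0.75 ln(1 − 0.606912) = −0.75 ln(0.393088)
  = −0.75 × (-0.933722) = 0.700292 substitutions/site.

0.700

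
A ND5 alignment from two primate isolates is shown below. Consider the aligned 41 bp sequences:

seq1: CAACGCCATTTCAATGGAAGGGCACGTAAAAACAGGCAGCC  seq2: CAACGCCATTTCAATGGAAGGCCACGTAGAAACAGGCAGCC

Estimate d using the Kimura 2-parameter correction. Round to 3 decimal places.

0.050

Of 41 sites, 1 differences are transitions and 1 are transversions, so P = 1/41 ≈ 0.02439 and Q = 1/41 ≈ 0.02439.
Under the Kimura two-parameter model, d = −½ ln(1 − 2P − Q) − ¼ ln(1 − 2Q).
1 − 2P − Q = 0.92683, giving −½ ln(0.92683) = 0.037993.
1 − 2Q = 0.95122, giving −¼ ln(0.95122) = 0.012502.
d = 0.037993 + 0.012502 = 0.050495.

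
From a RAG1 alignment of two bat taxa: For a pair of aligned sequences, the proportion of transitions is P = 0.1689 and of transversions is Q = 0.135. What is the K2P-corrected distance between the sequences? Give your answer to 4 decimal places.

0.3988

Under the Kimura two-parameter model, d = −½ ln(1 − 2P − Q) − ¼ ln(1 − 2Q).
1 − 2P − Q = 0.5272, giving −½ ln(0.5272) = 0.320088.
1 − 2Q = 0.73, giving −¼ ln(0.73) = 0.078678.
d = 0.320088 + 0.078678 = 0.398766.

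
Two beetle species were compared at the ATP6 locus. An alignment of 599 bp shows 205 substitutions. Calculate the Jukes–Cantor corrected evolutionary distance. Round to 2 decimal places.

p = 205/599 ≈ 0.342237.
d = −(3/4) ln(1 − 4p/3) = −0.75 ln(1 − 0.456316) = −0.75 ln(0.543684)
  = −0.75 × (-0.609387) = 0.457040 substitutions/site.

0.46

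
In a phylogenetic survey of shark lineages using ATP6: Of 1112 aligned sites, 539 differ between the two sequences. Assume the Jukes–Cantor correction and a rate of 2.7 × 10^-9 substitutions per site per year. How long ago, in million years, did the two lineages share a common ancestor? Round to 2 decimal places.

p = 539/1112 ≈ 0.484712.
d = −(3/4) ln(1 − 4p/3) = −0.75 ln(1 − 0.646283) = −0.75 ln(0.353717)
  = −0.75 × (-1.039258) = 0.779444 substitutions/site.
Under a molecular clock d = 2μt, so t = d/(2μ) = 0.779444 / (2 × 2.7 × 10^-9) = 144.34 million years.

144.34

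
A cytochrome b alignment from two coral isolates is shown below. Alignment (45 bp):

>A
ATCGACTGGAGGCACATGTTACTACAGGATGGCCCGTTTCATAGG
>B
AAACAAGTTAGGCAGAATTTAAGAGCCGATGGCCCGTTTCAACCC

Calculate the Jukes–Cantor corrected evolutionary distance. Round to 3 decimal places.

0.621

The sequences differ at 19 of 45 sites, so p = 19/45 ≈ 0.422222.
d = −(3/4) ln(1 − 4p/3) = −0.75 ln(1 − 0.562963) = −0.75 ln(0.437037)
  = −0.75 × (-0.827737) = 0.620803 substitutions/site.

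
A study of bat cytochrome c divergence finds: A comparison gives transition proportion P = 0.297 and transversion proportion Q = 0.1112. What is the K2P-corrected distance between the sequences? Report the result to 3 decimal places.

Under the Kimura two-parameter model, d = −½ ln(1 − 2P − Q) − ¼ ln(1 − 2Q).
1 − 2P − Q = 0.2948, giving −½ ln(0.2948) = 0.610729.
1 − 2Q = 0.7776, giving −¼ ln(0.7776) = 0.062886.
d = 0.610729 + 0.062886 = 0.673615.

0.674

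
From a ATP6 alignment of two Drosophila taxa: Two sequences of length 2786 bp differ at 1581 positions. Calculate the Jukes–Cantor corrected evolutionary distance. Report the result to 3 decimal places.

1.060

p = 1581/2786 ≈ 0.56748.
d = −(3/4) ln(1 − 4p/3) = −0.75 ln(1 − 0.75664) = −0.75 ln(0.24336)
  = −0.75 × (-1.413213) = 1.059910 substitutions/site.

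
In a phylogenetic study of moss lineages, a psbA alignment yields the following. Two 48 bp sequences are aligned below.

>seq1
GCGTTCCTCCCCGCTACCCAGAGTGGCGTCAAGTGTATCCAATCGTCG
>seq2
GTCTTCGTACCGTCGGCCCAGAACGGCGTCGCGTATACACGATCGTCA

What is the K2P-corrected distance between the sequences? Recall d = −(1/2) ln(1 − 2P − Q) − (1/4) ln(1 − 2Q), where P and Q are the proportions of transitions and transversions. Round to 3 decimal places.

Of 48 sites, 9 differences are transitions and 8 are transversions, so P = 9/48 = 0.1875 and Q = 8/48 ≈ 0.166667.
Under the Kimura two-parameter model, d = −½ ln(1 − 2P − Q) − ¼ ln(1 − 2Q).
1 − 2P − Q = 0.458333, giving −½ ln(0.458333) = 0.390080.
1 − 2Q = 0.666666, giving −¼ ln(0.666666) = 0.101367.
d = 0.390080 + 0.101367 = 0.491447.

0.491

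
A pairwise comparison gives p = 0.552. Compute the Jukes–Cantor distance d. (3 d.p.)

0.999

d = −(3/4) ln(1 − 4p/3) = −0.75 ln(1 − 0.736) = −0.75 ln(0.264)
  = −0.75 × (-1.331806) = 0.998855 substitutions/site.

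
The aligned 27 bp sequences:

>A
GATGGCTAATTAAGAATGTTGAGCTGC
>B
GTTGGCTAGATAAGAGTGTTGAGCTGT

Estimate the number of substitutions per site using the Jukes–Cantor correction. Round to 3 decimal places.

The sequences differ at 5 of 27 sites (2, 9, 10, 16, 27), so p = 5/27 ≈ 0.185185.
d = −(3/4) ln(1 − 4p/3) = −0.75 ln(1 − 0.246913) = −0.75 ln(0.753087)
  = −0.75 × (-0.283575) = 0.212681 substitutions/site.

0.213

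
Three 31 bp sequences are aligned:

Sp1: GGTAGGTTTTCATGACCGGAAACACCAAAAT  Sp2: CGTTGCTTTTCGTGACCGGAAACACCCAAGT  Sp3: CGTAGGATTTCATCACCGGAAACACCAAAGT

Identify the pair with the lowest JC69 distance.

Sp1 and Sp3

Sp1–Sp2: 6/31 differ, p = 0.194, d = 0.224.
Sp1–Sp3: 4/31 differ, p = 0.129, d = 0.142.
Sp2–Sp3: 6/31 differ, p = 0.194, d = 0.224.
The smallest distance is between Sp1 and Sp3.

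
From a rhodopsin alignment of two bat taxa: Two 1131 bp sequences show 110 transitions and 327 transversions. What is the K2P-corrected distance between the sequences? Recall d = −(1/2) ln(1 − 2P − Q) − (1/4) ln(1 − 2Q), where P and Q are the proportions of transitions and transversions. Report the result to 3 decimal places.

P = 110/1131 ≈ 0.097259 and Q = 327/1131 ≈ 0.289125.
Under the Kimura two-parameter model, d = −½ ln(1 − 2P − Q) − ¼ ln(1 − 2Q).
1 − 2P − Q = 0.516357, giving −½ ln(0.516357) = 0.330478.
1 − 2Q = 0.42175, giving −¼ ln(0.42175) = 0.215836.
d = 0.330478 + 0.215836 = 0.546314.

0.546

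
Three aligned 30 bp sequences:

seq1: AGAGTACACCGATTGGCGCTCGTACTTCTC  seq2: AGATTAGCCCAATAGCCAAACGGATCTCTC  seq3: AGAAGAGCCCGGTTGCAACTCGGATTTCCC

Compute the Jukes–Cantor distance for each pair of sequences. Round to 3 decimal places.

seq1–seq2: 12/30 sites differ → p = 0.4, d = −0.75 ln(1 − 0.533333) = 0.571605 ≈ 0.572.
seq1–seq3: 11/30 sites differ → p ≈ 0.366667, d = −0.75 ln(1 − 0.488889) = 0.503376 ≈ 0.503.
seq2–seq3: 10/30 sites differ → p ≈ 0.333333, d = −0.75 ln(1 − 0.444444) = 0.440839 ≈ 0.441.

d(seq1,seq2) = 0.572, d(seq1,seq3) = 0.503, d(seq2,seq3) = 0.441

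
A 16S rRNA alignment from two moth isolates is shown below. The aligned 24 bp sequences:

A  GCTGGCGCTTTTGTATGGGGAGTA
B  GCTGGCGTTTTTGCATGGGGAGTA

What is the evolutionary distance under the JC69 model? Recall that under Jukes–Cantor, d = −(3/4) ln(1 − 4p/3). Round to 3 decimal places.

0.088

The sequences differ at 2 of 24 sites (8, 14), so p = 2/24 ≈ 0.083333.
d = −(3/4) ln(1 − 4p/3) = −0.75 ln(1 − 0.111111) = −0.75 ln(0.888889)
  = −0.75 × (-0.117783) = 0.088337 substitutions/site.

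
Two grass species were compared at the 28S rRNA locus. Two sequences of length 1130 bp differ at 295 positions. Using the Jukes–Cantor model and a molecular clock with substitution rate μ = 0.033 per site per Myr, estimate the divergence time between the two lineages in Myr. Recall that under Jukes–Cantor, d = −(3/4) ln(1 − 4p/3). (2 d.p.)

4.86

p = 295/1130 ≈ 0.261062.
d = −(3/4) ln(1 − 4p/3) = −0.75 ln(1 − 0.348083) = −0.75 ln(0.651917)
  = −0.75 × (-0.427838) = 0.320879 substitutions/site.
Under a molecular clock d = 2μt, so t = d/(2μ) = 0.320879 / (2 × 0.033) = 4.86 Myr.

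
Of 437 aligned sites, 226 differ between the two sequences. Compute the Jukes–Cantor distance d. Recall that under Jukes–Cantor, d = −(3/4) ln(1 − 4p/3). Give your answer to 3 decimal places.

0.877

p = 226/437 ≈ 0.517162.
d = −(3/4) ln(1 − 4p/3) = −0.75 ln(1 − 0.689549) = −0.75 ln(0.310451)
  = −0.75 × (-1.169729) = 0.877297 substitutions/site.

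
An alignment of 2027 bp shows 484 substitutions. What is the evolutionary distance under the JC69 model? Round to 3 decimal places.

0.287

p = 484/2027 ≈ 0.238777.
d = −(3/4) ln(1 − 4p/3) = −0.75 ln(1 − 0.318369) = −0.75 ln(0.681631)
  = −0.75 × (-0.383267) = 0.287450 substitutions/site.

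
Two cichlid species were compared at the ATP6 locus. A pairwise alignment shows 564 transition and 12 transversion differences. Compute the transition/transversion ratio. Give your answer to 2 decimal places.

47.00

R = 564/12 = 47.00.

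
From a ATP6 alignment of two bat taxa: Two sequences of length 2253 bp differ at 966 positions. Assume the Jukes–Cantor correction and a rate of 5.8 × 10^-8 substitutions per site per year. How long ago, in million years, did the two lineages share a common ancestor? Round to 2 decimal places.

5.48

p = 966/2253 ≈ 0.428762.
d = −(3/4) ln(1 − 4p/3) = −0.75 ln(1 − 0.571683) = −0.75 ln(0.428317)
  = −0.75 × (-0.847892) = 0.635919 substitutions/site.
Under a molecular clock d = 2μt, so t = d/(2μ) = 0.635919 / (2 × 5.8 × 10^-8) = 5.48 million years.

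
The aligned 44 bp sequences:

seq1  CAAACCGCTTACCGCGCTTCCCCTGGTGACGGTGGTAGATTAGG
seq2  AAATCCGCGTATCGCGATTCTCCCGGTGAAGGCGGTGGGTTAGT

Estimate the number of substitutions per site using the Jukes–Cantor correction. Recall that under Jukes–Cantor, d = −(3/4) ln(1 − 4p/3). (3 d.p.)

0.339

The sequences differ at 12 of 44 sites, so p = 12/44 ≈ 0.272727.
d = −(3/4) ln(1 − 4p/3) = −0.75 ln(1 − 0.363636) = −0.75 ln(0.636364)
  = −0.75 × (-0.451985) = 0.338989 substitutions/site.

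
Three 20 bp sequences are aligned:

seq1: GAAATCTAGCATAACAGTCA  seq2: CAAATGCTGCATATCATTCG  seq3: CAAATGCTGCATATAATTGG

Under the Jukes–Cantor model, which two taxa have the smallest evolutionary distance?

seq1–seq2: 7/20 differ, p = 0.350, d = 0.471.
seq1–seq3: 9/20 differ, p = 0.450, d = 0.687.
seq2–seq3: 2/20 differ, p = 0.100, d = 0.107.
The smallest distance is between seq2 and seq3.

seq2 and seq3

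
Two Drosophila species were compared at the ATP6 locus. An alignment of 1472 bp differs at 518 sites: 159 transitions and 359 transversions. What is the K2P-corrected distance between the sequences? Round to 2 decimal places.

P = 159/1472 ≈ 0.108016 and Q = 359/1472 ≈ 0.243886.
Under the Kimura two-parameter model, d = −½ ln(1 − 2P − Q) − ¼ ln(1 − 2Q).
1 − 2P − Q = 0.540082, giving −½ ln(0.540082) = 0.308017.
1 − 2Q = 0.512228, giving −¼ ln(0.512228) = 0.167246.
d = 0.308017 + 0.167246 = 0.475263.

0.48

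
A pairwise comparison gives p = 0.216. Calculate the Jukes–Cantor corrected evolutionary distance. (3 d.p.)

d = −(3/4) ln(1 − 4p/3) = −0.75 ln(1 − 0.288) = −0.75 ln(0.712)
  = −0.75 × (-0.339677) = 0.254758 substitutions/site.

0.255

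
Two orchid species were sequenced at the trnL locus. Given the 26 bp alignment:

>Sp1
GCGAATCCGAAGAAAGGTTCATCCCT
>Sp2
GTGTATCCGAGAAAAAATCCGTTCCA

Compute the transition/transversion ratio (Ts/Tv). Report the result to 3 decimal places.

Transitions are A↔G and C↔T; transversions are all other mismatches.
Transitions: 8. Transversions: 2.
R = 8/2 = 4.000.

4.000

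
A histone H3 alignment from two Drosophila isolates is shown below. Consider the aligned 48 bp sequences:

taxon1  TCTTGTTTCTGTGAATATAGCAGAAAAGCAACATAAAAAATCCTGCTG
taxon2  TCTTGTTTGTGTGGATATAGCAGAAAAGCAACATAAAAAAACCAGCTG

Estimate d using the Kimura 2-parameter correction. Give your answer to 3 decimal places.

Of 48 sites, 1 differences are transitions and 3 are transversions, so P = 1/48 ≈ 0.020833 and Q = 3/48 = 0.0625.
Under the Kimura two-parameter model, d = −½ ln(1 − 2P − Q) − ¼ ln(1 − 2Q).
1 − 2P − Q = 0.895834, giving −½ ln(0.895834) = 0.055000.
1 − 2Q = 0.875, giving −¼ ln(0.875) = 0.033383.
d = 0.055000 + 0.033383 = 0.088383.

0.088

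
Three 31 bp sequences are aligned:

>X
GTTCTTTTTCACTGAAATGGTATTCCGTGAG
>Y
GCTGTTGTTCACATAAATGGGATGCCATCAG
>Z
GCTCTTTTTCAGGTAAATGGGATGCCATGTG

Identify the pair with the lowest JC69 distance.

Y and Z

X–Y: 9/31 differ, p = 0.290, d = 0.367.
X–Z: 8/31 differ, p = 0.258, d = 0.316.
Y–Z: 6/31 differ, p = 0.194, d = 0.224.
The smallest distance is between Y and Z.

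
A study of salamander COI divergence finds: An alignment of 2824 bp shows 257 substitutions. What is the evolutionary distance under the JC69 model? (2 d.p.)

0.10

p = 257/2824 ≈ 0.091006.
d = −(3/4) ln(1 − 4p/3) = −0.75 ln(1 − 0.121341) = −0.75 ln(0.878659)
  = −0.75 × (-0.129358) = 0.097019 substitutions/site.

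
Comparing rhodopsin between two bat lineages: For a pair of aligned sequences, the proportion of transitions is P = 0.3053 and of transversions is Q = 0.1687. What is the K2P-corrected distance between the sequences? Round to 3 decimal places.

Under the Kimura two-parameter model, d = −½ ln(1 − 2P − Q) − ¼ ln(1 − 2Q).
1 − 2P − Q = 0.2207, giving −½ ln(0.2207) = 0.755475.
1 − 2Q = 0.6626, giving −¼ ln(0.6626) = 0.102896.
d = 0.755475 + 0.102896 = 0.858371.

0.858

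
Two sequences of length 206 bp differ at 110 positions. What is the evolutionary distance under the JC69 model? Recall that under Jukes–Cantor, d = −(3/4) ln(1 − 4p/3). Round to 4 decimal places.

0.9335

p = 110/206 ≈ 0.533981.
d = −(3/4) ln(1 − 4p/3) = −0.75 ln(1 − 0.711975) = −0.75 ln(0.288025)
  = −0.75 × (-1.244708) = 0.933531 substitutions/site.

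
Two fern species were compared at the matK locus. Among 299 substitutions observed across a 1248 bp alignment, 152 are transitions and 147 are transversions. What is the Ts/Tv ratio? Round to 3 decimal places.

1.034

R = 152/147 = 1.034013… ≈ 1.034 (to 3 d.p.).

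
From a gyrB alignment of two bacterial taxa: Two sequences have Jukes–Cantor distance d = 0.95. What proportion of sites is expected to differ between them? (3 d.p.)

0.539

p = (3/4)(1 − e^(−4d/3)) = 0.75 × (1 − e^(-1.266667)) = 0.75 × (1 − 0.281769) = 0.538673.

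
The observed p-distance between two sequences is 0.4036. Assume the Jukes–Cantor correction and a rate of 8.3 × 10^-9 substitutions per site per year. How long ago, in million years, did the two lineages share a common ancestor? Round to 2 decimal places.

34.90

d = −(3/4) ln(1 − 4p/3) = −0.75 ln(1 − 0.538133) = −0.75 ln(0.461867)
  = −0.75 × (-0.772478) = 0.579359 substitutions/site.
Under a molecular clock d = 2μt, so t = d/(2μ) = 0.579359 / (2 × 8.3 × 10^-9) = 34.90 million years.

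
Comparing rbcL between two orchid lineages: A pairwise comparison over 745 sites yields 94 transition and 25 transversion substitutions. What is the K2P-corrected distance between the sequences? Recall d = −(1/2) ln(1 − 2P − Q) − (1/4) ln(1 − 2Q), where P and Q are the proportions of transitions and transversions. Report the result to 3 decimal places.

P = 94/745 ≈ 0.126174 and Q = 25/745 ≈ 0.033557.
Under the Kimura two-parameter model, d = −½ ln(1 − 2P − Q) − ¼ ln(1 − 2Q).
1 − 2P − Q = 0.714095, giving −½ ln(0.714095) = 0.168370.
1 − 2Q = 0.932886, giving −¼ ln(0.932886) = 0.017368.
d = 0.168370 + 0.017368 = 0.185738.

0.186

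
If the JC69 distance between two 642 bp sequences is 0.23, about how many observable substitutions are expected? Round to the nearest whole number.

Invert JC69: p = (3/4)(1 − e^(−4d/3)) = 0.75 × (1 − e^(-0.306667)) = 0.75 × (1 − 0.735896) = 0.198078.
Expected differing sites = pL ≈ 0.198078 × 642 = 127.166076 ≈ 127.

127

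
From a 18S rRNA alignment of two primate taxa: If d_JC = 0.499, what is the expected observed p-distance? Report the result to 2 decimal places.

0.36

p = (3/4)(1 − e^(−4d/3)) = 0.75 × (1 − e^(-0.665333)) = 0.75 × (1 − 0.514102) = 0.364424.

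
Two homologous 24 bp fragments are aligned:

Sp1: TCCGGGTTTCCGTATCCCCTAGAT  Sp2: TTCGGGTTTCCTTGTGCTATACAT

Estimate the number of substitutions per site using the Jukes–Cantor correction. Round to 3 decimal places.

The sequences differ at 7 of 24 sites (2, 12, 14, 16, 18, 19, 22), so p = 7/24 ≈ 0.291667.
d = −(3/4) ln(1 − 4p/3) = −0.75 ln(1 − 0.388889) = −0.75 ln(0.611111)
  = −0.75 × (-0.492477) = 0.369358 substitutions/site.

0.369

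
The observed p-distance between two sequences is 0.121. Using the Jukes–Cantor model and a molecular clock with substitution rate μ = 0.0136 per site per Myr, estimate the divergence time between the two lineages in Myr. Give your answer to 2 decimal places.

4.85

d = −(3/4) ln(1 − 4p/3) = −0.75 ln(1 − 0.161333) = −0.75 ln(0.838667)
  = −0.75 × (-0.175942) = 0.131957 substitutions/site.
Under a molecular clock d = 2μt, so t = d/(2μ) = 0.131957 / (2 × 0.0136) = 4.85 Myr.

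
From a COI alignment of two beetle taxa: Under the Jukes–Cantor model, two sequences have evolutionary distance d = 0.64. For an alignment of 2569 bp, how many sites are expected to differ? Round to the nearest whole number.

1106

Invert JC69: p = (3/4)(1 − e^(−4d/3)) = 0.75 × (1 − e^(-0.853333)) = 0.75 × (1 − 0.425993) = 0.430505.
Expected differing sites = pL ≈ 0.430505 × 2569 = 1105.967345 ≈ 1106.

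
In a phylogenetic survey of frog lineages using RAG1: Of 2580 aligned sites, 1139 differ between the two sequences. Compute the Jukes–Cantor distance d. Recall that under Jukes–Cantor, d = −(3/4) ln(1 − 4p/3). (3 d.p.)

p = 1139/2580 ≈ 0.441473.
d = −(3/4) ln(1 − 4p/3) = −0.75 ln(1 − 0.588631) = −0.75 ln(0.411369)
  = −0.75 × (-0.888265) = 0.666199 substitutions/site.

0.666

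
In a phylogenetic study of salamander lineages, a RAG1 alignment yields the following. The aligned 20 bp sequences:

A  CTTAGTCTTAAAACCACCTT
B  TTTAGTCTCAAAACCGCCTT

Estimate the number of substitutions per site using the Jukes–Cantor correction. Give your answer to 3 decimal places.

0.167

The sequences differ at 3 of 20 sites (1, 9, 16), so p = 3/20 = 0.15.
d = −(3/4) ln(1 − 4p/3) = −0.75 ln(1 − 0.2) = −0.75 ln(0.8)
  = −0.75 × (-0.223144) = 0.167358 substitutions/site.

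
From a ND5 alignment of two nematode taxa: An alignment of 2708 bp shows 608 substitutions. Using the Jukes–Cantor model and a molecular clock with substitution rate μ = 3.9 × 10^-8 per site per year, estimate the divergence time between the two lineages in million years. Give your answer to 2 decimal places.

p = 608/2708 ≈ 0.22452.
d = −(3/4) ln(1 − 4p/3) = −0.75 ln(1 − 0.29936) = −0.75 ln(0.70064)
  = −0.75 × (-0.355761) = 0.266821 substitutions/site.
Under a molecular clock d = 2μt, so t = d/(2μ) = 0.266821 / (2 × 3.9 × 10^-8) = 3.42 million years.

3.42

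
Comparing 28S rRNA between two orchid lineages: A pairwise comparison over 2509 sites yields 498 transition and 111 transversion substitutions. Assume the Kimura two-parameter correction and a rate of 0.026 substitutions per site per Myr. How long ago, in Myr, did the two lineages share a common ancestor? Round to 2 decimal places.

6.04

P = 498/2509 ≈ 0.198485 and Q = 111/2509 ≈ 0.044241.
Under the Kimura two-parameter model, d = −½ ln(1 − 2P − Q) − ¼ ln(1 − 2Q).
1 − 2P − Q = 0.558789, giving −½ ln(0.558789) = 0.290992.
1 − 2Q = 0.911518, giving −¼ ln(0.911518) = 0.023161.
d = 0.290992 + 0.023161 = 0.314153.
Under a molecular clock d = 2μt, so t = d/(2μ) = 0.314153 / (2 × 0.026) = 6.04 Myr.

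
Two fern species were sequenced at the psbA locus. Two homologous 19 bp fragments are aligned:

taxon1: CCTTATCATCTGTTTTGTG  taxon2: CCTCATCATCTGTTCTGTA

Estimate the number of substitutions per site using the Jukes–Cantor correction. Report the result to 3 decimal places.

0.177

The sequences differ at 3 of 19 sites (4, 15, 19), so p = 3/19 ≈ 0.157895.
d = −(3/4) ln(1 − 4p/3) = −0.75 ln(1 − 0.210527) = −0.75 ln(0.789473)
  = −0.75 × (-0.236390) = 0.177293 substitutions/site.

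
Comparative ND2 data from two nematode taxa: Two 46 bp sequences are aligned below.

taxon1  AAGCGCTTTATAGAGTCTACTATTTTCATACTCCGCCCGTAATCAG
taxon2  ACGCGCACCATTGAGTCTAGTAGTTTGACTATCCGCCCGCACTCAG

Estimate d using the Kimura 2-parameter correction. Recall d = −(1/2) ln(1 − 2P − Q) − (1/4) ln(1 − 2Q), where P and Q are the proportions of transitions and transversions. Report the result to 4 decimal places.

Of 46 sites, 4 differences are transitions and 9 are transversions, so P = 4/46 ≈ 0.086957 and Q = 9/46 ≈ 0.195652.
Under the Kimura two-parameter model, d = −½ ln(1 − 2P − Q) − ¼ ln(1 − 2Q).
1 − 2P − Q = 0.630434, giving −½ ln(0.630434) = 0.230673.
1 − 2Q = 0.608696, giving −¼ ln(0.608696) = 0.124109.
d = 0.230673 + 0.124109 = 0.354782.

0.3548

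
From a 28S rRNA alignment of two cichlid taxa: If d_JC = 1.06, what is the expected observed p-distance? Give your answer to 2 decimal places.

0.57

p = (3/4)(1 − e^(−4d/3)) = 0.75 × (1 − e^(-1.413333)) = 0.75 × (1 − 0.243331) = 0.567502.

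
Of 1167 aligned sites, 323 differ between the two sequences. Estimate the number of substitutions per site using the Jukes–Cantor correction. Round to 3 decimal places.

0.345

p = 323/1167 ≈ 0.276778.
d = −(3/4) ln(1 − 4p/3) = −0.75 ln(1 − 0.369037) = −0.75 ln(0.630963)
  = −0.75 × (-0.460508) = 0.345381 substitutions/site.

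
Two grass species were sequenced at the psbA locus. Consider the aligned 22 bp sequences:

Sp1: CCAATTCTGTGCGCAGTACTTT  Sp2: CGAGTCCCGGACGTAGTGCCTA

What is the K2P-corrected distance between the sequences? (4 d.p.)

0.8204

Of 22 sites, 7 differences are transitions and 3 are transversions, so P = 7/22 ≈ 0.318182 and Q = 3/22 ≈ 0.136364.
Under the Kimura two-parameter model, d = −½ ln(1 − 2P − Q) − ¼ ln(1 − 2Q).
1 − 2P − Q = 0.227272, giving −½ ln(0.227272) = 0.740804.
1 − 2Q = 0.727272, giving −¼ ln(0.727272) = 0.079614.
d = 0.740804 + 0.079614 = 0.820418.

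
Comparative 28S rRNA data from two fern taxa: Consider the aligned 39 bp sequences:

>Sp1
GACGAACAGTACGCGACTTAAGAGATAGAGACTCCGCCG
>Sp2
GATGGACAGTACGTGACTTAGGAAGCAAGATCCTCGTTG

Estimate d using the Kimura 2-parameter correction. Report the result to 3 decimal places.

Of 39 sites, 14 differences are transitions and 1 are transversions, so P = 14/39 ≈ 0.358974 and Q = 1/39 ≈ 0.025641.
Under the Kimura two-parameter model, d = −½ ln(1 − 2P − Q) − ¼ ln(1 − 2Q).
1 − 2P − Q = 0.256411, giving −½ ln(0.256411) = 0.680487.
1 − 2Q = 0.948718, giving −¼ ln(0.948718) = 0.013161.
d = 0.680487 + 0.013161 = 0.693648.

0.694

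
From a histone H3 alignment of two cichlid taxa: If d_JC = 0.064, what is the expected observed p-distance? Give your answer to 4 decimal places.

0.0613

p = (3/4)(1 − e^(−4d/3)) = 0.75 × (1 − e^(-0.085333)) = 0.75 × (1 − 0.918206) = 0.061346.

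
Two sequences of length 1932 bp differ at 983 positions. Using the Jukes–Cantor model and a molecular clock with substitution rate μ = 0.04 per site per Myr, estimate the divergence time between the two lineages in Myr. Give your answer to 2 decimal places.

p = 983/1932 ≈ 0.508799.
d = −(3/4) ln(1 − 4p/3) = −0.75 ln(1 − 0.678399) = −0.75 ln(0.321601)
  = −0.75 × (-1.134444) = 0.850833 substitutions/site.
Under a molecular clock d = 2μt, so t = d/(2μ) = 0.850833 / (2 × 0.04) = 10.64 Myr.

10.64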